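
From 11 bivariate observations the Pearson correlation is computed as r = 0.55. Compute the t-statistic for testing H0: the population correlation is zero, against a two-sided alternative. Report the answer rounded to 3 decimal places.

1.976

1 − r² = 1 − 0.3025 = 0.6975;  √(1−r²) = 0.835165
√(n−2) = √9 = 3.000000
t = r·√(n−2)/√(1−r²) = 0.55 · 3.000000 / 0.835165 = 1.976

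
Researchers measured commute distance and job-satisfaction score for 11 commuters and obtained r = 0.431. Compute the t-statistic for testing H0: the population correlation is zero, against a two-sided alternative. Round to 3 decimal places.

1.433

1 − r² = 1 − 0.185761 = 0.814239;  √(1−r²) = 0.902352
√(n−2) = √9 = 3.000000
t = r·√(n−2)/√(1−r²) = 0.431 · 3.000000 / 0.902352 = 1.433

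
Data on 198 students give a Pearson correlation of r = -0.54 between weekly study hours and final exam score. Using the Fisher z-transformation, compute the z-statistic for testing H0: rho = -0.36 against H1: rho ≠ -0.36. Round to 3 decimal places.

-3.174

Fisher z: atanh(-0.54) = -0.604156, atanh(-0.36) = -0.376886
z = (z_r − z_0)·√(n−3) = (-0.604156 − (-0.376886))·√195 = -0.227270 · 13.964240 = -3.174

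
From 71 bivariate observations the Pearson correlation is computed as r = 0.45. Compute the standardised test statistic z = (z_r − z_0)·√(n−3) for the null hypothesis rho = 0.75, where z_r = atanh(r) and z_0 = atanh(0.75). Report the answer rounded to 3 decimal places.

z_r = atanh(0.45) = 0.484700,  z_0 = atanh(0.75) = 0.972955
SE = 1/√(n−3) = 1/√68 = 0.121268
z = (z_r − z_0)/SE = (0.484700 − 0.972955) / 0.121268 = -0.488255 / 0.121268 = -4.026

-4.026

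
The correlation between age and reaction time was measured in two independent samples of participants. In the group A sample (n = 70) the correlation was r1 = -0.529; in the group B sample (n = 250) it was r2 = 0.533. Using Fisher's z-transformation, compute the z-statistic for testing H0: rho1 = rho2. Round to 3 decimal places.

z1 = atanh(-0.529) = -0.588756,  z2 = atanh(0.533) = 0.594326
SE = √(1/(n1−3) + 1/(n2−3)) = √(1/67 + 1/247) = √(0.0149254 + 0.0040486) = √0.0189740 = 0.137746
z = (z1 − z2)/SE = (-0.588756 − 0.594326) / 0.137746 = -1.183082 / 0.137746 = -8.589

-8.589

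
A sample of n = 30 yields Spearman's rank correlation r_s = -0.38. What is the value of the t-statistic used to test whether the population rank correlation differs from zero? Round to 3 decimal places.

t = r_s·√(n−2) / √(1−r_s²) with r_s = -0.38, n = 30
  = -0.38·√28 / √(1 − 0.1444)
  = -0.38·5.291503 / 0.924986
  = -2.010771 / 0.924986 = -2.174

-2.174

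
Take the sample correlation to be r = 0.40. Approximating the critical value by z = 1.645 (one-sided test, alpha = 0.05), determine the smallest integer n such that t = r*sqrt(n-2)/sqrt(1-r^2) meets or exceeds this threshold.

17

Need r·√(n−2)/√(1−r²) ≥ 1.645
√(n−2) ≥ 1.645·√(1−0.1600) / 0.40 = 1.645·0.916515 / 0.40 = 3.7692
n−2 ≥ 14.2069  ⇒  n ≥ 16.2069
Smallest integer n = 17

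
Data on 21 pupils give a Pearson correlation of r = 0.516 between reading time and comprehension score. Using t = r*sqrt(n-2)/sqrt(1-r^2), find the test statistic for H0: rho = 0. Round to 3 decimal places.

2.626

1 − r² = 1 − 0.266256 = 0.733744;  √(1−r²) = 0.856589
√(n−2) = √19 = 4.358899
t = r·√(n−2)/√(1−r²) = 0.516 · 4.358899 / 0.856589 = 2.626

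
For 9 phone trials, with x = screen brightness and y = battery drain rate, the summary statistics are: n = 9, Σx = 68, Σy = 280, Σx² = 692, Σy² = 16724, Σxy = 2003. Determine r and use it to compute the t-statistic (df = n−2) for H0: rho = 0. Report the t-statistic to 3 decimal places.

S_xy = nΣxy − ΣxΣy = 9·2003 − 68·280 = 18027 − 19040 = -1013
S_xx = nΣx² − (Σx)² = 9·692 − 68² = 6228 − 4624 = 1604
S_yy = nΣy² − (Σy)² = 9·16724 − 280² = 150516 − 78400 = 72116
r = S_xy / √(S_xx·S_yy) = -1013 / √(1604·72116) = -1013 / √115674064 = -1013 / 10755.1878 = -0.0942
t = r·√(n−2)/√(1−r²) = -0.0942·√7 / √(1−0.008874) = -0.249230 / 0.995553 = -0.250

-0.250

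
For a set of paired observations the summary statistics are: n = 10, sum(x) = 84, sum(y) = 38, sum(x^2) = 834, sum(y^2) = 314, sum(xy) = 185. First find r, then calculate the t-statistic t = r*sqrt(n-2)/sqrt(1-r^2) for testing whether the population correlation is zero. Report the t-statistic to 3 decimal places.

-6.184

S_xy = nΣxy − ΣxΣy = 10·185 − 84·38 = 1850 − 3192 = -1342
S_xx = nΣx² − (Σx)² = 10·834 − 84² = 8340 − 7056 = 1284
S_yy = nΣy² − (Σy)² = 10·314 − 38² = 3140 − 1444 = 1696
r = S_xy / √(S_xx·S_yy) = -1342 / √(1284·1696) = -1342 / √2177664 = -1342 / 1475.6910 = -0.9094
t = r·√(n−2)/√(1−r²) = -0.9094·√8 / √(1−0.827008) = -2.572172 / 0.415923 = -6.184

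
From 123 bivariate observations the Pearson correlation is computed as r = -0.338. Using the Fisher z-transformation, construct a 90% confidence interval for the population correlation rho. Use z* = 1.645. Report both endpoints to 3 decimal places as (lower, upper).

Fisher z: z_r = atanh(r) = ½·ln((1+(-0.338))/(1−(-0.338))) = -0.351833
SE(z) = 1/√(n−3) = 1/√120 = 0.091287
90% ⇒ z* = 1.645; margin = 1.645·0.091287 = 0.150167
CI on z-scale: (-0.502000, -0.201666)
Back-transform: tanh(-0.502000) = -0.463689, tanh(-0.201666) = -0.198976

(-0.464, -0.199)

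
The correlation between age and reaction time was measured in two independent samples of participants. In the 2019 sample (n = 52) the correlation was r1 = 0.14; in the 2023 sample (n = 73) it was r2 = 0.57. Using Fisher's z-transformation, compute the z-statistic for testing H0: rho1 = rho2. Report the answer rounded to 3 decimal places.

z1 = atanh(0.14) = 0.140926,  z2 = atanh(0.57) = 0.647523
SE = √(1/(n1−3) + 1/(n2−3)) = √(1/49 + 1/70) = √(0.0204082 + 0.0142857) = √0.0346939 = 0.186263
z = (z1 − z2)/SE = (0.140926 − 0.647523) / 0.186263 = -0.506597 / 0.186263 = -2.720

-2.720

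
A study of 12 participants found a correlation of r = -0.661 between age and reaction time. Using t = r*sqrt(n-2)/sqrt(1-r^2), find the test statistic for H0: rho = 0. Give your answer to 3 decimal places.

-2.786

1 − r² = 1 − 0.436921 = 0.563079;  √(1−r²) = 0.750386
√(n−2) = √10 = 3.162278
t = r·√(n−2)/√(1−r²) = -0.661 · 3.162278 / 0.750386 = -2.786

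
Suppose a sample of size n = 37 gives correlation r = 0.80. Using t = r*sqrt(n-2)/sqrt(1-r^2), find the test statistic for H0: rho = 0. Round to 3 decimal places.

1 − r² = 1 − 0.6400 = 0.3600;  √(1−r²) = 0.600000
√(n−2) = √35 = 5.916080
t = r·√(n−2)/√(1−r²) = 0.80 · 5.916080 / 0.600000 = 7.888

7.888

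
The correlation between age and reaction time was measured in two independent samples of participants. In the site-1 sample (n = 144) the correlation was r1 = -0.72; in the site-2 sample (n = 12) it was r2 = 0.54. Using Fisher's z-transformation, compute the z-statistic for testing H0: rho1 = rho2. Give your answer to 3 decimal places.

Fisher z-transforms: z1 = atanh(-0.72) = -0.907645, z2 = atanh(0.54) = 0.604156; difference d = -1.511801
Var(d) = 1/141 + 1/9 = 0.0070922 + 0.1111111 = 0.1182033
z = d/√Var(d) = -1.511801 / √0.1182033 = -1.511801 / 0.343807 = -4.397

-4.397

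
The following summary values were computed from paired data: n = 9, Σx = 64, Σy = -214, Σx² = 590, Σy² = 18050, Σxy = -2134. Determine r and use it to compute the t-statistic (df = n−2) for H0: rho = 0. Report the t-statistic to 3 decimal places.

-1.382

Numerator: nΣxy − (Σx)(Σy) = 9·(-2134) − (64)(-214) = -5510
Denominator: √[(nΣx²−(Σx)²)(nΣy²−(Σy)²)]
  nΣx²−(Σx)² = 9·590 − 4096 = 1214;  nΣy²−(Σy)² = 9·18050 − 45796 = 116654
  √(1214·116654) = √141617956 = 11900.3343
r = -5510 / 11900.3343 = -0.4630
t = r·√(n−2)/√(1−r²) = -0.4630·√7 / √(1−0.214369) = -1.224983 / 0.886358 = -1.382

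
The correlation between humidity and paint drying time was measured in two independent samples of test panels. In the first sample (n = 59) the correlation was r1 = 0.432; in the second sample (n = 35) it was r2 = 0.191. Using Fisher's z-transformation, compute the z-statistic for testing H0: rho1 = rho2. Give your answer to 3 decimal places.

1.214

z1 = atanh(0.432) = 0.462353,  z2 = atanh(0.191) = 0.193375
SE = √(1/(n1−3) + 1/(n2−3)) = √(1/56 + 1/32) = √(0.0178571 + 0.0312500) = √0.0491071 = 0.221601
z = (z1 − z2)/SE = (0.462353 − 0.193375) / 0.221601 = 0.268978 / 0.221601 = 1.214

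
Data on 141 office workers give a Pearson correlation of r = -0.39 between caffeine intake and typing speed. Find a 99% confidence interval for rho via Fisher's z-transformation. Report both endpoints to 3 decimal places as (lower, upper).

(-0.559, -0.190)

z_r = atanh(-0.39) = -0.411800;  SE = 1/√(n−3) = 1/√138 = 0.085126
z-limits: -0.411800 ± 2.576·0.085126 = -0.411800 ± 0.219285 = [-0.631085, -0.192515]
ρ-limits: (tanh -0.631085, tanh -0.192515) = (-0.559, -0.190)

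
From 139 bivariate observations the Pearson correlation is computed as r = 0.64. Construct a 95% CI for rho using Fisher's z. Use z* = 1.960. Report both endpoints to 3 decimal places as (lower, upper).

(0.530, 0.729)

Fisher z: z_r = atanh(r) = ½·ln((1+0.64)/(1−0.64)) = 0.758174
SE(z) = 1/√(n−3) = 1/√136 = 0.085749
95% ⇒ z* = 1.960; margin = 1.960·0.085749 = 0.168068
CI on z-scale: (0.590106, 0.926242)
Back-transform: tanh(0.590106) = 0.529972, tanh(0.926242) = 0.728837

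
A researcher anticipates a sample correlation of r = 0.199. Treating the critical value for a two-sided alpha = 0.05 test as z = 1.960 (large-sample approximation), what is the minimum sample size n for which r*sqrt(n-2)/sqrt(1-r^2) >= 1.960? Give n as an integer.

96

Need r·√(n−2)/√(1−r²) ≥ 1.960
√(n−2) ≥ 1.960·√(1−0.039601) / 0.199 = 1.960·0.979999 / 0.199 = 9.6523
n−2 ≥ 93.1669  ⇒  n ≥ 95.1669
Smallest integer n = 96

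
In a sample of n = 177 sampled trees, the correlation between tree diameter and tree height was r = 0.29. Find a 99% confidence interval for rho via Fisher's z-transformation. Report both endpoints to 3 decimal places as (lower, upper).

z_r = atanh(0.29) = 0.298566;  SE = 1/√(n−3) = 1/√174 = 0.075810
z-limits: 0.298566 ± 2.576·0.075810 = 0.298566 ± 0.195287 = [0.103279, 0.493853]
ρ-limits: (tanh 0.103279, tanh 0.493853) = (0.103, 0.457)

(0.103, 0.457)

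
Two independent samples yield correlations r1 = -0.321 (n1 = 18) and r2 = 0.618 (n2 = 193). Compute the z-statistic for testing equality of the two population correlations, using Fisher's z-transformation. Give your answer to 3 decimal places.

-3.932

Fisher z-transforms: z1 = atanh(-0.321) = -0.332762, z2 = atanh(0.618) = 0.721763; difference d = -1.054525
Var(d) = 1/15 + 1/190 = 0.0666667 + 0.0052632 = 0.0719299
z = d/√Var(d) = -1.054525 / √0.0719299 = -1.054525 / 0.268198 = -3.932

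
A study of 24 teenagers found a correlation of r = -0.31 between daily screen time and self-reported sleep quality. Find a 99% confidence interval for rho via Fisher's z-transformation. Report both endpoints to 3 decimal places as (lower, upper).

z_r = atanh(-0.31) = -0.320545;  SE = 1/√(n−3) = 1/√21 = 0.218218
z-limits: -0.320545 ± 2.576·0.218218 = -0.320545 ± 0.562130 = [-0.882675, 0.241585]
ρ-limits: (tanh -0.882675, tanh 0.241585) = (-0.708, 0.237)

(-0.708, 0.237)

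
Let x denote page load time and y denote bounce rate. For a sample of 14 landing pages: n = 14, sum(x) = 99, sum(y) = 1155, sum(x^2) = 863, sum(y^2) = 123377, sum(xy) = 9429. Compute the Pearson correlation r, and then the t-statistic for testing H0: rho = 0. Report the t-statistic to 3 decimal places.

Numerator: nΣxy − (Σx)(Σy) = 14·9429 − (99)(1155) = 17661
Denominator: √[(nΣx²−(Σx)²)(nΣy²−(Σy)²)]
  nΣx²−(Σx)² = 14·863 − 9801 = 2281;  nΣy²−(Σy)² = 14·123377 − 1334025 = 393253
  √(2281·393253) = √897010093 = 29950.1268
r = 17661 / 29950.1268 = 0.5897
t = r·√(n−2)/√(1−r²) = 0.5897·√12 / √(1−0.347746) = 2.042781 / 0.807622 = 2.529

2.529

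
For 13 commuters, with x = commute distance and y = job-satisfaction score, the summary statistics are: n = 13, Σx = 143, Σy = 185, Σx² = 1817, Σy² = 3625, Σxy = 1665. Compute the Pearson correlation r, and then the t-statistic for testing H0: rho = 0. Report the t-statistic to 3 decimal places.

-3.783

S_xy = nΣxy − ΣxΣy = 13·1665 − 143·185 = 21645 − 26455 = -4810
S_xx = nΣx² − (Σx)² = 13·1817 − 143² = 23621 − 20449 = 3172
S_yy = nΣy² − (Σy)² = 13·3625 − 185² = 47125 − 34225 = 12900
r = S_xy / √(S_xx·S_yy) = -4810 / √(3172·12900) = -4810 / √40918800 = -4810 / 6396.7804 = -0.7519
t = r·√(n−2)/√(1−r²) = -0.7519·√11 / √(1−0.565354) = -2.493770 / 0.659277 = -3.783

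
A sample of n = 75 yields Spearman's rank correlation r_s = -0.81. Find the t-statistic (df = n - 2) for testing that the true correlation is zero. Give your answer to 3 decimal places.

t = r_s·√(n−2) / √(1−r_s²) with r_s = -0.81, n = 75
  = -0.81·√73 / √(1 − 0.6561)
  = -0.81·8.544004 / 0.586430
  = -6.920643 / 0.586430 = -11.801

-11.801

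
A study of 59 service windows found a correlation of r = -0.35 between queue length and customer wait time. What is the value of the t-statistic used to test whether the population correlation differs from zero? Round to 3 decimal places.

1 − r² = 1 − 0.1225 = 0.8775;  √(1−r²) = 0.936750
√(n−2) = √57 = 7.549834
t = r·√(n−2)/√(1−r²) = -0.35 · 7.549834 / 0.936750 = -2.821

-2.821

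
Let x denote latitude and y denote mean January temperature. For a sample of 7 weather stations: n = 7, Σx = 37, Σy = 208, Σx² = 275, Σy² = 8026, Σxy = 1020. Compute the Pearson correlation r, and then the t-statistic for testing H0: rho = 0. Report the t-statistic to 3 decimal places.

S_xy = nΣxy − ΣxΣy = 7·1020 − 37·208 = 7140 − 7696 = -556
S_xx = nΣx² − (Σx)² = 7·275 − 37² = 1925 − 1369 = 556
S_yy = nΣy² − (Σy)² = 7·8026 − 208² = 56182 − 43264 = 12918
r = S_xy / √(S_xx·S_yy) = -556 / √(556·12918) = -556 / √7182408 = -556 / 2680.0015 = -0.2075
t = r·√(n−2)/√(1−r²) = -0.2075·√5 / √(1−0.043056) = -0.463984 / 0.978235 = -0.474

-0.474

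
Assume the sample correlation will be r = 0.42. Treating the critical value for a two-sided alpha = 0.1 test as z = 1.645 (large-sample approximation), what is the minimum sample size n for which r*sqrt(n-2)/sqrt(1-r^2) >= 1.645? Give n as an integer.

r√(n−2)/√(1−r²) ≥ 1.645  ⇔  n−2 ≥ (1.645)²·(1−r²)/r²
(1−r²)/r² = (1−0.1764)/0.1764 = 4.6689
n ≥ 2 + 2.706025·4.6689 = 2 + 12.6342 = 14.6342
⌈14.6342⌉ = 15

15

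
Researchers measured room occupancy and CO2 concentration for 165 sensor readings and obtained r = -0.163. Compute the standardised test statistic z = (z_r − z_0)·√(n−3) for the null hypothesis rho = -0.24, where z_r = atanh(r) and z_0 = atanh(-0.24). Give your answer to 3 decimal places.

z_r = atanh(-0.163) = -0.164467,  z_0 = atanh(-0.24) = -0.244774
SE = 1/√(n−3) = 1/√162 = 0.078567
z = (z_r − z_0)/SE = (-0.164467 − (-0.244774)) / 0.078567 = 0.080307 / 0.078567 = 1.022

1.022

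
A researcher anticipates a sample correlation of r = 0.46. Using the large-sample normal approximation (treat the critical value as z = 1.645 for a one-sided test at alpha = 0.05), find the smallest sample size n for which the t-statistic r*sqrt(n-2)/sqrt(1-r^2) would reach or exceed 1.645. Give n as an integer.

13

r√(n−2)/√(1−r²) ≥ 1.645  ⇔  n−2 ≥ (1.645)²·(1−r²)/r²
(1−r²)/r² = (1−0.2116)/0.2116 = 3.7259
n ≥ 2 + 2.706025·3.7259 = 2 + 10.0824 = 12.0824
⌈12.0824⌉ = 13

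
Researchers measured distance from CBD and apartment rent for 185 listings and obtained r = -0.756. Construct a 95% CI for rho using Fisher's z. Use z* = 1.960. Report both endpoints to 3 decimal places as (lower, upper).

Fisher z: z_r = atanh(r) = ½·ln((1+(-0.756))/(1−(-0.756))) = -0.986813
SE(z) = 1/√(n−3) = 1/√182 = 0.074125
95% ⇒ z* = 1.960; margin = 1.960·0.074125 = 0.145285
CI on z-scale: (-1.132098, -0.841528)
Back-transform: tanh(-1.132098) = -0.811736, tanh(-0.841528) = -0.686618

(-0.812, -0.687)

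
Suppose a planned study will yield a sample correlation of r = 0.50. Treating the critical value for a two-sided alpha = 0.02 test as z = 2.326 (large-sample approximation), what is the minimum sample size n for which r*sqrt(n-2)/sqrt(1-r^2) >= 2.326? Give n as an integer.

19

r√(n−2)/√(1−r²) ≥ 2.326  ⇔  n−2 ≥ (2.326)²·(1−r²)/r²
(1−r²)/r² = (1−0.2500)/0.2500 = 3.0000
n ≥ 2 + 5.410276·3.0000 = 2 + 16.2308 = 18.2308
⌈18.2308⌉ = 19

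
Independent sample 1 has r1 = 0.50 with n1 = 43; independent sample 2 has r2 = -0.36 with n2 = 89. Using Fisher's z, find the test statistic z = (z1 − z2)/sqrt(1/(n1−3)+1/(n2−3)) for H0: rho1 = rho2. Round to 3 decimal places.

Fisher z-transforms: z1 = atanh(0.50) = 0.549306, z2 = atanh(-0.36) = -0.376886; difference d = 0.926192
Var(d) = 1/40 + 1/86 = 0.0250000 + 0.0116279 = 0.0366279
z = d/√Var(d) = 0.926192 / √0.0366279 = 0.926192 / 0.191384 = 4.839

4.839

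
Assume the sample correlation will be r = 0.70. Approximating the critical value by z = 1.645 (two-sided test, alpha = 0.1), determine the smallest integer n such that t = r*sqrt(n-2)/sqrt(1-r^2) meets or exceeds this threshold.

Need r·√(n−2)/√(1−r²) ≥ 1.645
√(n−2) ≥ 1.645·√(1−0.4900) / 0.70 = 1.645·0.714143 / 0.70 = 1.6782
n−2 ≥ 2.8164  ⇒  n ≥ 4.8164
Smallest integer n = 5

5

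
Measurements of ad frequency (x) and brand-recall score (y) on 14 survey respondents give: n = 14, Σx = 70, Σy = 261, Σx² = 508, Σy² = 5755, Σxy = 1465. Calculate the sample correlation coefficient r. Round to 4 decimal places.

Numerator: nΣxy − (Σx)(Σy) = 14·1465 − (70)(261) = 2240
Denominator: √[(nΣx²−(Σx)²)(nΣy²−(Σy)²)]
  nΣx²−(Σx)² = 14·508 − 4900 = 2212;  nΣy²−(Σy)² = 14·5755 − 68121 = 12449
  √(2212·12449) = √27537188 = 5247.5888
r = 2240 / 5247.5888 = 0.4269

0.4269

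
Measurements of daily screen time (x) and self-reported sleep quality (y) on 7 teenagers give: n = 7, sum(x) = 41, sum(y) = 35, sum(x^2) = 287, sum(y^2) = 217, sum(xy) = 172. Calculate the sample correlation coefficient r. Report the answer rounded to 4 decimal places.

Numerator: nΣxy − (Σx)(Σy) = 7·172 − (41)(35) = -231
Denominator: √[(nΣx²−(Σx)²)(nΣy²−(Σy)²)]
  nΣx²−(Σx)² = 7·287 − 1681 = 328;  nΣy²−(Σy)² = 7·217 − 1225 = 294
  √(328·294) = √96432 = 310.5350
r = -231 / 310.5350 = -0.7439

-0.7439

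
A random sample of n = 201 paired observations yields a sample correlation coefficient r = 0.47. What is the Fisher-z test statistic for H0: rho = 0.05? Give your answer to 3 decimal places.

Fisher z: atanh(0.47) = 0.510070, atanh(0.05) = 0.050042
z = (z_r − z_0)·√(n−3) = (0.510070 − 0.050042)·√198 = 0.460028 · 14.071247 = 6.473

6.473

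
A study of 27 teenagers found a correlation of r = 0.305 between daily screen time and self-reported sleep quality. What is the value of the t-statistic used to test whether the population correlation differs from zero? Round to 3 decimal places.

1.601

t = r·√(n−2) / √(1−r²) with r = 0.305, n = 27
  = 0.305·√25 / √(1 − 0.093025)
  = 0.305·5.000000 / 0.952352
  = 1.525000 / 0.952352 = 1.601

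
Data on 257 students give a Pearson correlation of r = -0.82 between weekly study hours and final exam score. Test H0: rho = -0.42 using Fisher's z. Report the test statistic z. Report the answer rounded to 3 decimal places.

-11.302

z_r = atanh(-0.82) = -1.156817,  z_0 = atanh(-0.42) = -0.447692
SE = 1/√(n−3) = 1/√254 = 0.062746
z = (z_r − z_0)/SE = (-1.156817 − (-0.447692)) / 0.062746 = -0.709125 / 0.062746 = -11.302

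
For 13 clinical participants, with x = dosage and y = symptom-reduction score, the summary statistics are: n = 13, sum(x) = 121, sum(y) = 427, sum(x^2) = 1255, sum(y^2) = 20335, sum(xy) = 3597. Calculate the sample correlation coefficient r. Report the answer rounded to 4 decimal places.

-0.4187

S_xy = nΣxy − ΣxΣy = 13·3597 − 121·427 = 46761 − 51667 = -4906
S_xx = nΣx² − (Σx)² = 13·1255 − 121² = 16315 − 14641 = 1674
S_yy = nΣy² − (Σy)² = 13·20335 − 427² = 264355 − 182329 = 82026
r = S_xy / √(S_xx·S_yy) = -4906 / √(1674·82026) = -4906 / √137311524 = -4906 / 11718.0000 = -0.4187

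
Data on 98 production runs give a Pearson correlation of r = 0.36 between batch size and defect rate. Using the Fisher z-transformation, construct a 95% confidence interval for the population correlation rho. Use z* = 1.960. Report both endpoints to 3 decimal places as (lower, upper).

Fisher z: z_r = atanh(r) = ½·ln((1+0.36)/(1−0.36)) = 0.376886
SE(z) = 1/√(n−3) = 1/√95 = 0.102598
95% ⇒ z* = 1.960; margin = 1.960·0.102598 = 0.201092
CI on z-scale: (0.175794, 0.577978)
Back-transform: tanh(0.175794) = 0.174005, tanh(0.577978) = 0.521194

(0.174, 0.521)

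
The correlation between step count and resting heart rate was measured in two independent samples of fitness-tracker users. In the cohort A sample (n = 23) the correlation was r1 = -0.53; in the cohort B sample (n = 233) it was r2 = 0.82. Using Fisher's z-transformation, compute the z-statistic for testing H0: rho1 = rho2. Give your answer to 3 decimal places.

-7.494

Fisher z-transforms: z1 = atanh(-0.53) = -0.590145, z2 = atanh(0.82) = 1.156817; difference d = -1.746962
Var(d) = 1/20 + 1/230 = 0.0500000 + 0.0043478 = 0.0543478
z = d/√Var(d) = -1.746962 / √0.0543478 = -1.746962 / 0.233126 = -7.494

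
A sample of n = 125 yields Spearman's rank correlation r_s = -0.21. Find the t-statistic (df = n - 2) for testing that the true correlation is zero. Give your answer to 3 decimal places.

-2.382

1 − r_s² = 1 − 0.0441 = 0.9559;  √(1−r_s²) = 0.977701
√(n−2) = √123 = 11.090537
t = r_s·√(n−2)/√(1−r_s²) = -0.21 · 11.090537 / 0.977701 = -2.382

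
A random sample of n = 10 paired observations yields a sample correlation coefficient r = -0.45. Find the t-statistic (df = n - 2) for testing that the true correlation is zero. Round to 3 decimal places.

-1.425

1 − r² = 1 − 0.2025 = 0.7975;  √(1−r²) = 0.893029
√(n−2) = √8 = 2.828427
t = r·√(n−2)/√(1−r²) = -0.45 · 2.828427 / 0.893029 = -1.425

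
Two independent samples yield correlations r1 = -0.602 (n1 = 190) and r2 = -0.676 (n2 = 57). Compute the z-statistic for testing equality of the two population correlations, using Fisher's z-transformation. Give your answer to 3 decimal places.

0.812

Fisher z-transforms: z1 = atanh(-0.602) = -0.696278, z2 = atanh(-0.676) = -0.821711; difference d = 0.125433
Var(d) = 1/187 + 1/54 = 0.0053476 + 0.0185185 = 0.0238661
z = d/√Var(d) = 0.125433 / √0.0238661 = 0.125433 / 0.154487 = 0.812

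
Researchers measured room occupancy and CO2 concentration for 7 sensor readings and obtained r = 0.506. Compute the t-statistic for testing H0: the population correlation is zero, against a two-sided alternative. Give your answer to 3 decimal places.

1.312

t = r·√(n−2) / √(1−r²) with r = 0.506, n = 7
  = 0.506·√5 / √(1 − 0.256036)
  = 0.506·2.236068 / 0.862533
  = 1.131450 / 0.862533 = 1.312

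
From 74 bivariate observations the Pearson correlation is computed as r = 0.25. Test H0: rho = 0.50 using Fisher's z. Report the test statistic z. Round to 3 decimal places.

-2.476

z_r = atanh(0.25) = 0.255413,  z_0 = atanh(0.50) = 0.549306
SE = 1/√(n−3) = 1/√71 = 0.118678
z = (z_r − z_0)/SE = (0.255413 − 0.549306) / 0.118678 = -0.293893 / 0.118678 = -2.476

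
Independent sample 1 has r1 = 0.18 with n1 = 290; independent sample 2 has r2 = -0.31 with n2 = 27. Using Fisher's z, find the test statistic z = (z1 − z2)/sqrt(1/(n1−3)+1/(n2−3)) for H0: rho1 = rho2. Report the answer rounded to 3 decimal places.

z1 = atanh(0.18) = 0.181983,  z2 = atanh(-0.31) = -0.320545
SE = √(1/(n1−3) + 1/(n2−3)) = √(1/287 + 1/24) = √(0.0034843 + 0.0416667) = √0.0451510 = 0.212488
z = (z1 − z2)/SE = (0.181983 − (-0.320545)) / 0.212488 = 0.502528 / 0.212488 = 2.365

2.365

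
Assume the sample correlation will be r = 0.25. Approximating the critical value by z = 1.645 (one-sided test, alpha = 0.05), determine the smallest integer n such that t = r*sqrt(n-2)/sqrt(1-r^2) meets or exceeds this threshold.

43

r√(n−2)/√(1−r²) ≥ 1.645  ⇔  n−2 ≥ (1.645)²·(1−r²)/r²
(1−r²)/r² = (1−0.0625)/0.0625 = 15.0000
n ≥ 2 + 2.706025·15.0000 = 2 + 40.5904 = 42.5904
⌈42.5904⌉ = 43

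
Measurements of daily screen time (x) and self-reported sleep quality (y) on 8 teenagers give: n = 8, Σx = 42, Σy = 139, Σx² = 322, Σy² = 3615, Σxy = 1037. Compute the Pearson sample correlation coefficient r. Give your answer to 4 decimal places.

0.8804

S_xy = nΣxy − ΣxΣy = 8·1037 − 42·139 = 8296 − 5838 = 2458
S_xx = nΣx² − (Σx)² = 8·322 − 42² = 2576 − 1764 = 812
S_yy = nΣy² − (Σy)² = 8·3615 − 139² = 28920 − 19321 = 9599
r = S_xy / √(S_xx·S_yy) = 2458 / √(812·9599) = 2458 / √7794388 = 2458 / 2791.8431 = 0.8804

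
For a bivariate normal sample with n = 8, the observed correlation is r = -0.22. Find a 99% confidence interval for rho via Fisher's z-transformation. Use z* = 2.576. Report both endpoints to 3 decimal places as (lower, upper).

z_r = atanh(-0.22) = -0.223656;  SE = 1/√(n−3) = 1/√5 = 0.447214
z-limits: -0.223656 ± 2.576·0.447214 = -0.223656 ± 1.152023 = [-1.375679, 0.928367]
ρ-limits: (tanh -1.375679, tanh 0.928367) = (-0.880, 0.730)

(-0.880, 0.730)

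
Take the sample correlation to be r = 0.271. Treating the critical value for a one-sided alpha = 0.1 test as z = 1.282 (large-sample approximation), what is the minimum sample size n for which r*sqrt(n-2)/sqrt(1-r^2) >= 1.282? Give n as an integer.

23

Need r·√(n−2)/√(1−r²) ≥ 1.282
√(n−2) ≥ 1.282·√(1−0.073441) / 0.271 = 1.282·0.962579 / 0.271 = 4.5536
n−2 ≥ 20.7353  ⇒  n ≥ 22.7353
Smallest integer n = 23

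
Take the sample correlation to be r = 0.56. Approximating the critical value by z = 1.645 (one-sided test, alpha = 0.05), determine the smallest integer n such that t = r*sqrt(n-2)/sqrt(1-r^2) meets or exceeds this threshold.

8

r√(n−2)/√(1−r²) ≥ 1.645  ⇔  n−2 ≥ (1.645)²·(1−r²)/r²
(1−r²)/r² = (1−0.3136)/0.3136 = 2.1888
n ≥ 2 + 2.706025·2.1888 = 2 + 5.9229 = 7.9229
⌈7.9229⌉ = 8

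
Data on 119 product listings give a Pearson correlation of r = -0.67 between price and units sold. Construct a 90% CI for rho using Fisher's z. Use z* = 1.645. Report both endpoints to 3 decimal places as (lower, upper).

Fisher z: z_r = atanh(r) = ½·ln((1+(-0.67))/(1−(-0.67))) = -0.810743
SE(z) = 1/√(n−3) = 1/√116 = 0.092848
90% ⇒ z* = 1.645; margin = 1.645·0.092848 = 0.152735
CI on z-scale: (-0.963478, -0.658008)
Back-transform: tanh(-0.963478) = -0.745824, tanh(-0.658008) = -0.577036

(-0.746, -0.577)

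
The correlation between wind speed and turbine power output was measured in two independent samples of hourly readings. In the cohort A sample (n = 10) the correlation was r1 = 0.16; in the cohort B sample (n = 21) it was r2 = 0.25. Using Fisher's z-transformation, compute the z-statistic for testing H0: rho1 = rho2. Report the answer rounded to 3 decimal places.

z1 = atanh(0.16) = 0.161387,  z2 = atanh(0.25) = 0.255413
SE = √(1/(n1−3) + 1/(n2−3)) = √(1/7 + 1/18) = √(0.1428571 + 0.0555556) = √0.1984127 = 0.445435
z = (z1 − z2)/SE = (0.161387 − 0.255413) / 0.445435 = -0.094026 / 0.445435 = -0.211

-0.211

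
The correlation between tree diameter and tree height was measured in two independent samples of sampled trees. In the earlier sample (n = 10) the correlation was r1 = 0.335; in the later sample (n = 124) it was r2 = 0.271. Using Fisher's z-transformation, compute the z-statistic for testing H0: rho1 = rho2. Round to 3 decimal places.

0.181

Fisher z-transforms: z1 = atanh(0.335) = 0.348450, z2 = atanh(0.271) = 0.277943; difference d = 0.070507
Var(d) = 1/7 + 1/121 = 0.1428571 + 0.0082645 = 0.1511216
z = d/√Var(d) = 0.070507 / √0.1511216 = 0.070507 / 0.388744 = 0.181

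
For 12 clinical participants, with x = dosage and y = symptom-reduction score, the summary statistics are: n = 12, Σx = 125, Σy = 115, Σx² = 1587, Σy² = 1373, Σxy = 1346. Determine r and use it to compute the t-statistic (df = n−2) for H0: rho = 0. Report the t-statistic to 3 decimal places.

1.992

Numerator: nΣxy − (Σx)(Σy) = 12·1346 − (125)(115) = 1777
Denominator: √[(nΣx²−(Σx)²)(nΣy²−(Σy)²)]
  nΣx²−(Σx)² = 12·1587 − 15625 = 3419;  nΣy²−(Σy)² = 12·1373 − 13225 = 3251
  √(3419·3251) = √11115169 = 3333.9420
r = 1777 / 3333.9420 = 0.5330
t = r·√(n−2)/√(1−r²) = 0.5330·√10 / √(1−0.284089) = 1.685494 / 0.846115 = 1.992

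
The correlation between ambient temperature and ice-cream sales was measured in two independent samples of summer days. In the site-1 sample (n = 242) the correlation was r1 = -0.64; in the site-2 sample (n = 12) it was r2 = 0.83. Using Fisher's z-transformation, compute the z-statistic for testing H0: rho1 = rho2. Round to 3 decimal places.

z1 = atanh(-0.64) = -0.758174,  z2 = atanh(0.83) = 1.188136
SE = √(1/(n1−3) + 1/(n2−3)) = √(1/239 + 1/9) = √(0.0041841 + 0.1111111) = √0.1152952 = 0.339551
z = (z1 − z2)/SE = (-0.758174 − 1.188136) / 0.339551 = -1.946310 / 0.339551 = -5.732

-5.732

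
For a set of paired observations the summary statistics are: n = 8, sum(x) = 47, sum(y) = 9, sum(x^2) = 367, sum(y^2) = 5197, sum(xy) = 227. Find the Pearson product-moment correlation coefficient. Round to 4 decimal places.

S_xy = nΣxy − ΣxΣy = 8·227 − 47·9 = 1816 − 423 = 1393
S_xx = nΣx² − (Σx)² = 8·367 − 47² = 2936 − 2209 = 727
S_yy = nΣy² − (Σy)² = 8·5197 − 9² = 41576 − 81 = 41495
r = S_xy / √(S_xx·S_yy) = 1393 / √(727·41495) = 1393 / √30166865 = 1393 / 5492.4371 = 0.2536

0.2536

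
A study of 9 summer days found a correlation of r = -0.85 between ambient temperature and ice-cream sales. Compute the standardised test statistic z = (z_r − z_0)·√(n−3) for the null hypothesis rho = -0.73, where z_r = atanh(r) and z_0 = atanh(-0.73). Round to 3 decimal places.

Fisher z: atanh(-0.85) = -1.256153, atanh(-0.73) = -0.928727
z = (z_r − z_0)·√(n−3) = (-1.256153 − (-0.928727))·√6 = -0.327426 · 2.449490 = -0.802

-0.802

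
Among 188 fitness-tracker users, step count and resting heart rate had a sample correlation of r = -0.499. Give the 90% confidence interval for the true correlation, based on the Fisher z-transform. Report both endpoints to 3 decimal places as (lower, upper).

Fisher z: z_r = atanh(r) = ½·ln((1+(-0.499))/(1−(-0.499))) = -0.547974
SE(z) = 1/√(n−3) = 1/√185 = 0.073521
90% ⇒ z* = 1.645; margin = 1.645·0.073521 = 0.120942
CI on z-scale: (-0.668916, -0.427032)
Back-transform: tanh(-0.668916) = -0.584266, tanh(-0.427032) = -0.402838

(-0.584, -0.403)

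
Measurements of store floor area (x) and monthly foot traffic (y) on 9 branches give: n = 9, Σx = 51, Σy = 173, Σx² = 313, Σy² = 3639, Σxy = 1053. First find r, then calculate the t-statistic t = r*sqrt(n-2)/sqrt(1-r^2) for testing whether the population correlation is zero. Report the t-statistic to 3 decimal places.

Numerator: nΣxy − (Σx)(Σy) = 9·1053 − (51)(173) = 654
Denominator: √[(nΣx²−(Σx)²)(nΣy²−(Σy)²)]
  nΣx²−(Σx)² = 9·313 − 2601 = 216;  nΣy²−(Σy)² = 9·3639 − 29929 = 2822
  √(216·2822) = √609552 = 780.7381
r = 654 / 780.7381 = 0.8377
t = r·√(n−2)/√(1−r²) = 0.8377·√7 / √(1−0.701741) = 2.216346 / 0.546131 = 4.058

4.058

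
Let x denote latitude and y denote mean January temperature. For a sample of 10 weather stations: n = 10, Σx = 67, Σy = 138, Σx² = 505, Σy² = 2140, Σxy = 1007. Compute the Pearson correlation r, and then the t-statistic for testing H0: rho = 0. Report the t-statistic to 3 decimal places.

S_xy = nΣxy − ΣxΣy = 10·1007 − 67·138 = 10070 − 9246 = 824
S_xx = nΣx² − (Σx)² = 10·505 − 67² = 5050 − 4489 = 561
S_yy = nΣy² − (Σy)² = 10·2140 − 138² = 21400 − 19044 = 2356
r = S_xy / √(S_xx·S_yy) = 824 / √(561·2356) = 824 / √1321716 = 824 / 1149.6591 = 0.7167
t = r·√(n−2)/√(1−r²) = 0.7167·√8 / √(1−0.513659) = 2.027134 / 0.697382 = 2.907

2.907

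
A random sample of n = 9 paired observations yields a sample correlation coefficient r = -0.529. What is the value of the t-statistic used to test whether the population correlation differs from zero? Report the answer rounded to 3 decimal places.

-1.649

t = r·√(n−2) / √(1−r²) with r = -0.529, n = 9
  = -0.529·√7 / √(1 − 0.279841)
  = -0.529·2.645751 / 0.848622
  = -1.399602 / 0.848622 = -1.649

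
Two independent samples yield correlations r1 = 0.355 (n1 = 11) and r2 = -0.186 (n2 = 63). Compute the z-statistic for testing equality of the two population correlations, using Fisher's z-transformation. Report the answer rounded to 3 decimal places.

Fisher z-transforms: z1 = atanh(0.355) = 0.371153, z2 = atanh(-0.186) = -0.188191; difference d = 0.559344
Var(d) = 1/8 + 1/60 = 0.1250000 + 0.0166667 = 0.1416667
z = d/√Var(d) = 0.559344 / √0.1416667 = 0.559344 / 0.376386 = 1.486

1.486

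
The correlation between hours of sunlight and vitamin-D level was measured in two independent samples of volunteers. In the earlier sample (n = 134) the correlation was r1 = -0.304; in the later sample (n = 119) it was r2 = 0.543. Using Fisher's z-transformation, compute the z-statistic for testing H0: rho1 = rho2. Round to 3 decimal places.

-7.234

z1 = atanh(-0.304) = -0.313921,  z2 = atanh(0.543) = 0.608400
SE = √(1/(n1−3) + 1/(n2−3)) = √(1/131 + 1/116) = √(0.0076336 + 0.0086207) = √0.0162543 = 0.127492
z = (z1 − z2)/SE = (-0.313921 − 0.608400) / 0.127492 = -0.922321 / 0.127492 = -7.234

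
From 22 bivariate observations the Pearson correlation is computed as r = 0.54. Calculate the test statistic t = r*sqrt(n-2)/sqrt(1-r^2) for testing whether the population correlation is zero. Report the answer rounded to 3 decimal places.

t = r·√(n−2) / √(1−r²) with r = 0.54, n = 22
  = 0.54·√20 / √(1 − 0.2916)
  = 0.54·4.472136 / 0.841665
  = 2.414953 / 0.841665 = 2.869

2.869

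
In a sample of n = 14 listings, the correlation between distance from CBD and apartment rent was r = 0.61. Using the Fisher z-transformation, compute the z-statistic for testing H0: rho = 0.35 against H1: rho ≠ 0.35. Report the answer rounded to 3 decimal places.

1.139

Fisher z: atanh(0.61) = 0.708921, atanh(0.35) = 0.365444
z = (z_r − z_0)·√(n−3) = (0.708921 − 0.365444)·√11 = 0.343477 · 3.316625 = 1.139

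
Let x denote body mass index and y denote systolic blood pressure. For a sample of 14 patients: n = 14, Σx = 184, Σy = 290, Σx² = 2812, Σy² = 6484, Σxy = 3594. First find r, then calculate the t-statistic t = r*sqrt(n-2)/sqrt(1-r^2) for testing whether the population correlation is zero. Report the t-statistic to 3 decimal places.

S_xy = nΣxy − ΣxΣy = 14·3594 − 184·290 = 50316 − 53360 = -3044
S_xx = nΣx² − (Σx)² = 14·2812 − 184² = 39368 − 33856 = 5512
S_yy = nΣy² − (Σy)² = 14·6484 − 290² = 90776 − 84100 = 6676
r = S_xy / √(S_xx·S_yy) = -3044 / √(5512·6676) = -3044 / √36798112 = -3044 / 6066.1447 = -0.5018
t = r·√(n−2)/√(1−r²) = -0.5018·√12 / √(1−0.251803) = -1.738286 / 0.864984 = -2.010

-2.010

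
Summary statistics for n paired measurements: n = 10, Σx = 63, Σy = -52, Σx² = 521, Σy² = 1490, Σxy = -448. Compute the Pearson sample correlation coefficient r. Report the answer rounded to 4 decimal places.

S_xy = nΣxy − ΣxΣy = 10·(-448) − 63·(-52) = -4480 − (-3276) = -1204
S_xx = nΣx² − (Σx)² = 10·521 − 63² = 5210 − 3969 = 1241
S_yy = nΣy² − (Σy)² = 10·1490 − (-52)² = 14900 − 2704 = 12196
r = S_xy / √(S_xx·S_yy) = -1204 / √(1241·12196) = -1204 / √15135236 = -1204 / 3890.4031 = -0.3095

-0.3095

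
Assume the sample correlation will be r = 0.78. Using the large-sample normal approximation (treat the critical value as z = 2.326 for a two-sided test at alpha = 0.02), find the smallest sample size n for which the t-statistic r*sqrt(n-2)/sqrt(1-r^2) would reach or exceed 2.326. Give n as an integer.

r√(n−2)/√(1−r²) ≥ 2.326  ⇔  n−2 ≥ (2.326)²·(1−r²)/r²
(1−r²)/r² = (1−0.6084)/0.6084 = 0.6437
n ≥ 2 + 5.410276·0.6437 = 2 + 3.4826 = 5.4826
⌈5.4826⌉ = 6

6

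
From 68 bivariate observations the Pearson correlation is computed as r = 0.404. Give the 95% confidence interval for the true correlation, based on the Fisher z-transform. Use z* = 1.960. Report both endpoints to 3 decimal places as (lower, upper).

(0.183, 0.586)

z_r = atanh(0.404) = 0.428420;  SE = 1/√(n−3) = 1/√65 = 0.124035
z-limits: 0.428420 ± 1.960·0.124035 = 0.428420 ± 0.243109 = [0.185311, 0.671529]
ρ-limits: (tanh 0.185311, tanh 0.671529) = (0.183, 0.586)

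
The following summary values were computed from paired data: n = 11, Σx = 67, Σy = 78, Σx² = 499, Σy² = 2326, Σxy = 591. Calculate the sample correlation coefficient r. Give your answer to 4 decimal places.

S_xy = nΣxy − ΣxΣy = 11·591 − 67·78 = 6501 − 5226 = 1275
S_xx = nΣx² − (Σx)² = 11·499 − 67² = 5489 − 4489 = 1000
S_yy = nΣy² − (Σy)² = 11·2326 − 78² = 25586 − 6084 = 19502
r = S_xy / √(S_xx·S_yy) = 1275 / √(1000·19502) = 1275 / √19502000 = 1275 / 4416.1069 = 0.2887

0.2887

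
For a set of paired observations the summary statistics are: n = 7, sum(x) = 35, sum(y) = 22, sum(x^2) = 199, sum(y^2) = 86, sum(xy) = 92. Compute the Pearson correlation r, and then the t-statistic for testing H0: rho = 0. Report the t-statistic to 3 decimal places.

S_xy = nΣxy − ΣxΣy = 7·92 − 35·22 = 644 − 770 = -126
S_xx = nΣx² − (Σx)² = 7·199 − 35² = 1393 − 1225 = 168
S_yy = nΣy² − (Σy)² = 7·86 − 22² = 602 − 484 = 118
r = S_xy / √(S_xx·S_yy) = -126 / √(168·118) = -126 / √19824 = -126 / 140.7977 = -0.8949
t = r·√(n−2)/√(1−r²) = -0.8949·√5 / √(1−0.800846) = -2.001057 / 0.446267 = -4.484

-4.484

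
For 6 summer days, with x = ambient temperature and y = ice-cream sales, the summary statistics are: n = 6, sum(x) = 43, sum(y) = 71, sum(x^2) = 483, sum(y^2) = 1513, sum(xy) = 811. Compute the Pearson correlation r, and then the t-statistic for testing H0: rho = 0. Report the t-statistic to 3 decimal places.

3.724

Numerator: nΣxy − (Σx)(Σy) = 6·811 − (43)(71) = 1813
Denominator: √[(nΣx²−(Σx)²)(nΣy²−(Σy)²)]
  nΣx²−(Σx)² = 6·483 − 1849 = 1049;  nΣy²−(Σy)² = 6·1513 − 5041 = 4037
  √(1049·4037) = √4234813 = 2057.8661
r = 1813 / 2057.8661 = 0.8810
t = r·√(n−2)/√(1−r²) = 0.8810·√4 / √(1−0.776161) = 1.762000 / 0.473116 = 3.724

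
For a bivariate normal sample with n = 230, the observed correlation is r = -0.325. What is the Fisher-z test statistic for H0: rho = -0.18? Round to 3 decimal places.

-2.339

Fisher z: atanh(-0.325) = -0.337228, atanh(-0.18) = -0.181983
z = (z_r − z_0)·√(n−3) = (-0.337228 − (-0.181983))·√227 = -0.155245 · 15.066519 = -2.339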